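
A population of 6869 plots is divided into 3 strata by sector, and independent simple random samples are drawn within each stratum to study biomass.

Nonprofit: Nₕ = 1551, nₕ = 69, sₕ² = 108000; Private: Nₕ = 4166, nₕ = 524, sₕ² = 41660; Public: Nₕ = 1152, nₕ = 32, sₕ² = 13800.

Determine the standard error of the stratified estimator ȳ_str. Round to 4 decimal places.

Var(ȳ_str) = Σₕ Wₕ²(1 − fₕ)sₕ²/nₕ with Wₕ = Nₕ/N, N = 6869.
Nonprofit: Wₕ = 0.22579706; term = 0.22579706²·(1 − 0.04448743)·108000/69 = 76.251367.
Private: Wₕ = 0.60649294; term = 0.60649294²·(1 − 0.12578012)·41660/524 = 25.565845.
Public: Wₕ = 0.16771000; term = 0.16771000²·(1 − 0.02777778)·13800/32 = 11.792682.
Sum = 113.60989.
SE = √(113.60989) = 10.6588.

10.6588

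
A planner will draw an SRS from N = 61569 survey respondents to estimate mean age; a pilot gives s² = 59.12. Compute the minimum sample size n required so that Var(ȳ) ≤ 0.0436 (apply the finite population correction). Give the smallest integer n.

1327

Without fpc, n₀ = s²/D = 59.12/0.0436 = 1355.9633.
With fpc, (1 − n/N)·s²/n ≤ D requires n ≥ n₀/(1 + n₀/N) = 1355.9633/(1 + 1355.9633/61569) = 1326.7438.
Rounding up, n = 1327.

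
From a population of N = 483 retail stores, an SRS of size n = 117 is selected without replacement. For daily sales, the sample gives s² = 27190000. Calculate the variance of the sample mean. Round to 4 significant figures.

176100

Under SRS without replacement, Var(ȳ) = (1 − f)·s²/n with f = n/N = 117/483 = 0.24223602.
Var(ȳ) = (1 − 0.24223602)·27190000/117 = 0.75776398·232393.16 = 176099.17.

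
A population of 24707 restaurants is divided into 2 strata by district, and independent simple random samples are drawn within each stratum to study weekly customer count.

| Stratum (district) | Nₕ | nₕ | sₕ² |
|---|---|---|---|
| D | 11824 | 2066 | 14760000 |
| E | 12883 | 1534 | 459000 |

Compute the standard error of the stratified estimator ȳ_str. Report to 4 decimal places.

37.7094

Var(ȳ_str) = Σₕ Wₕ²(1 − fₕ)sₕ²/nₕ with Wₕ = Nₕ/N, N = 24707.
D: Wₕ = 0.47856883; term = 0.47856883²·(1 − 0.17472936)·14760000/2066 = 1350.3341.
E: Wₕ = 0.52143117; term = 0.52143117²·(1 − 0.11907164)·459000/1534 = 71.667441.
Sum = 1422.0015.
SE = √(1422.0015) = 37.7094.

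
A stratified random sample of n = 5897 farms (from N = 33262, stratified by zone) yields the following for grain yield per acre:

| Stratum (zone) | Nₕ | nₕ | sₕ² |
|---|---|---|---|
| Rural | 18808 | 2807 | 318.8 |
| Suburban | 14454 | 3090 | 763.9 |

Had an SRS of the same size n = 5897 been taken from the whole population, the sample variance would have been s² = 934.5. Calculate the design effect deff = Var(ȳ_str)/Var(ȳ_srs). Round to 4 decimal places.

Var(ȳ_str) = Σ Wₕ²(1−fₕ)sₕ²/nₕ with Wₕ = Nₕ/33262:
  Rural: (18808/33262)²·(1−2807/18808)·318.8/2807 = 0.030893629
  Suburban: (14454/33262)²·(1−3090/14454)·763.9/3090 = 0.036702918
  → Var(ȳ_str) = 0.067596547.
Var(ȳ_srs) = (1 − 5897/33262)·934.5/5897 = 0.13037529.
deff = 0.067596547 / 0.13037529 = 0.5185.

0.5185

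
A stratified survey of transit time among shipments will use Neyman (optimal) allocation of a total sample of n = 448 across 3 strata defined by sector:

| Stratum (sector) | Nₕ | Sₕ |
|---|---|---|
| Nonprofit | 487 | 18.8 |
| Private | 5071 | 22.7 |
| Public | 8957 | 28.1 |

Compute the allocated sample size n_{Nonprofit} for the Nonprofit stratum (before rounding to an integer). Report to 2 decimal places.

Neyman allocation: nₕ = n·NₕSₕ / Σⱼ NⱼSⱼ.
Σ NⱼSⱼ = 487·18.8 + 5071·22.7 + 8957·28.1 = 375959.
n_{Nonprofit} = 448·487·18.8 / 375959 = 10.91.

10.91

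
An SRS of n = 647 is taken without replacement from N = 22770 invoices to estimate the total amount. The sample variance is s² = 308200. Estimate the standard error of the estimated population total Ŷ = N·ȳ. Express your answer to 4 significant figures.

489900

Var(Ŷ) = N²·Var(ȳ) = N²·(1 − n/N)·s²/n.
f = 647/22770 = 0.02841458; Var(ȳ) = 0.97158542·308200/647 = 462.81704.
Var(Ŷ) = 22770² · 462.81704 = 2.3995809 × 10^11.
SE(Ŷ) = √(2.3995809 × 10^11) = 489900.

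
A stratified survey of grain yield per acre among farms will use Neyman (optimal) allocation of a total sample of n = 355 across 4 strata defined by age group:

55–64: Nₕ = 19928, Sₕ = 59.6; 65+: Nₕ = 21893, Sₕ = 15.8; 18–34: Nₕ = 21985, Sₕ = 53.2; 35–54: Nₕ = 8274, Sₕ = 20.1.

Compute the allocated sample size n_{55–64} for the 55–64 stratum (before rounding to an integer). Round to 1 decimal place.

Neyman allocation: nₕ = n·NₕSₕ / Σⱼ NⱼSⱼ.
Σ NⱼSⱼ = 19928·59.6 + 21893·15.8 + 21985·53.2 + 8274·20.1 = 2.8695276 × 10^6.
n_{55–64} = 355·19928·59.6 / (2.8695276 × 10^6) = 146.9.

146.9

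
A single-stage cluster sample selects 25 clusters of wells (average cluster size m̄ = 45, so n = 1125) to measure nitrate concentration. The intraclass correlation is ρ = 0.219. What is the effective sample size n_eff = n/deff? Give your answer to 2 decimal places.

deff = 1 + (45 − 1)·0.219 = 1 + 9.636 = 10.636.
n_eff = 1125 / 10.636 = 105.77.

105.77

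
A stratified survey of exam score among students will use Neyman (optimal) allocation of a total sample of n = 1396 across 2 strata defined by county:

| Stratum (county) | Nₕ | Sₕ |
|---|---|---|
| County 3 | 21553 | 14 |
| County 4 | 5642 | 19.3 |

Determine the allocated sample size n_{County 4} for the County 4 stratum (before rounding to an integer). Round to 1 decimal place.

Neyman allocation: nₕ = n·NₕSₕ / Σⱼ NⱼSⱼ.
Σ NⱼSⱼ = 21553·14 + 5642·19.3 = 410632.6.
n_{County 4} = 1396·5642·19.3 / 410632.6 = 370.2.

370.2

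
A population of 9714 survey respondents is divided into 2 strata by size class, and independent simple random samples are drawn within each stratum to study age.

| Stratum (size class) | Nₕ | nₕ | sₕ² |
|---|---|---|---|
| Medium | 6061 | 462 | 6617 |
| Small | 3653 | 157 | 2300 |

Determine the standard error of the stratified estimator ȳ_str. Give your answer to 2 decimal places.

2.67

Var(ȳ_str) = Σₕ Wₕ²(1 − fₕ)sₕ²/nₕ with Wₕ = Nₕ/N, N = 9714.
Medium: Wₕ = 0.62394482; term = 0.62394482²·(1 − 0.07622505)·6617/462 = 5.1508359.
Small: Wₕ = 0.37605518; term = 0.37605518²·(1 − 0.04297837)·2300/157 = 1.9826821.
Sum = 7.133518.
SE = √(7.133518) = 2.67.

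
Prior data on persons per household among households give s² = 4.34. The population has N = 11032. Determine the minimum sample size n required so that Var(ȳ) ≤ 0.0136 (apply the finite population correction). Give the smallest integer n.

Without fpc, n₀ = s²/D = 4.34/0.0136 = 319.1176.
With fpc, (1 − n/N)·s²/n ≤ D requires n ≥ n₀/(1 + n₀/N) = 319.1176/(1 + 319.1176/11032) = 310.1461.
Rounding up, n = 311.

311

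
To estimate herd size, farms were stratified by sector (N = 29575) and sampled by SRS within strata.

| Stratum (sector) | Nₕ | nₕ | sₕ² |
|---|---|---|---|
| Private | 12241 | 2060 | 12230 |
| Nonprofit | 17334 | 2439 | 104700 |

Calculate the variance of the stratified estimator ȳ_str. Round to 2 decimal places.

Var(ȳ_str) = Σₕ Wₕ²(1 − fₕ)sₕ²/nₕ with Wₕ = Nₕ/N, N = 29575.
Private: Wₕ = 0.41389687; term = 0.41389687²·(1 − 0.16828690)·12230/2060 = 0.84589618.
Nonprofit: Wₕ = 0.58610313; term = 0.58610313²·(1 − 0.14070613)·104700/2439 = 12.671402.
Sum = 13.517298.

13.52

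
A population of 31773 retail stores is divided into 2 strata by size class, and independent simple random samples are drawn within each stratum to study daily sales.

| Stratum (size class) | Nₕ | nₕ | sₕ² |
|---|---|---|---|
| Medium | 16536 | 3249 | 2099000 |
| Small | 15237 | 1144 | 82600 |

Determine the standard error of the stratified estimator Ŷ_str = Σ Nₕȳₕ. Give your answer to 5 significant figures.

Var(Ŷ_str) = Σₕ Nₕ²(1 − fₕ)sₕ²/nₕ.
Medium: 16536²·(1 − 3249/16536)·2099000/3249 = 1.4194501 × 10^11.
Small: 15237²·(1 − 1144/15237)·82600/1144 = 1.5504471 × 10^10.
Sum = 1.5744948 × 10^11.
SE = √(1.5744948 × 10^11) = 396800.

396800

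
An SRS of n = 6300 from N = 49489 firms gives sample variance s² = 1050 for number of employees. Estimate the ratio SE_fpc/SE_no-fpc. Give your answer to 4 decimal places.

0.9342

f = n/N = 6300/49489 = 0.12730102.
SE_no-fpc = √(s²/n) = 0.40824829; SE_fpc = √((1−f)s²/n) = 0.38137885.
Ratio = √(1−f) = 0.93418359.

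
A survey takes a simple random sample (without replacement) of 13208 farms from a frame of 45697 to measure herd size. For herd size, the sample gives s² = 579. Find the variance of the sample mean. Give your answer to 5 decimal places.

Under SRS without replacement, Var(ȳ) = (1 − f)·s²/n with f = n/N = 13208/45697 = 0.28903429.
Var(ȳ) = (1 − 0.28903429)·579/13208 = 0.71096571·0.043837068 = 0.031166652.

0.03117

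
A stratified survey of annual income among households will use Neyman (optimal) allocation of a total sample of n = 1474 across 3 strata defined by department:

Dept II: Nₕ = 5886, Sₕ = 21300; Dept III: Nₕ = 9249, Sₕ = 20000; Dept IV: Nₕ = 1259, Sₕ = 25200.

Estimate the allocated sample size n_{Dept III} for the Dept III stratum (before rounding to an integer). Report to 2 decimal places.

797.07

Neyman allocation: nₕ = n·NₕSₕ / Σⱼ NⱼSⱼ.
Σ NⱼSⱼ = 5886·21300 + 9249·20000 + 1259·25200 = 3.420786 × 10^8.
n_{Dept III} = 1474·9249·20000 / (3.420786 × 10^8) = 797.07.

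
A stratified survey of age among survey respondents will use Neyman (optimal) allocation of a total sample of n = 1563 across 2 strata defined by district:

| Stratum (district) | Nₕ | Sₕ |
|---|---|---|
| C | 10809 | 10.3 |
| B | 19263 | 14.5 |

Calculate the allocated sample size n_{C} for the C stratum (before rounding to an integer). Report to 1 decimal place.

445.4

Neyman allocation: nₕ = n·NₕSₕ / Σⱼ NⱼSⱼ.
Σ NⱼSⱼ = 10809·10.3 + 19263·14.5 = 390646.2.
n_{C} = 1563·10809·10.3 / 390646.2 = 445.4.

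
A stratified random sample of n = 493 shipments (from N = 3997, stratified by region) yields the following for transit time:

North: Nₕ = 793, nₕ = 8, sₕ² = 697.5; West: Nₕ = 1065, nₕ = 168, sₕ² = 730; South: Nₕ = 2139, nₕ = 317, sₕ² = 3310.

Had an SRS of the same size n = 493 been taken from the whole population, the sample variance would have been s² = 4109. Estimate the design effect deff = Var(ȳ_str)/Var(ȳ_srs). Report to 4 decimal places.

0.8491

Var(ȳ_str) = Σ Wₕ²(1−fₕ)sₕ²/nₕ with Wₕ = Nₕ/3997:
  North: (793/3997)²·(1−8/793)·697.5/8 = 3.3972599
  West: (1065/3997)²·(1−168/1065)·730/168 = 0.25982883
  South: (2139/3997)²·(1−317/2139)·3310/317 = 2.5471797
  → Var(ȳ_str) = 6.2042684.
Var(ȳ_srs) = (1 − 493/3997)·4109/493 = 7.3066646.
deff = 6.2042684 / 7.3066646 = 0.8491.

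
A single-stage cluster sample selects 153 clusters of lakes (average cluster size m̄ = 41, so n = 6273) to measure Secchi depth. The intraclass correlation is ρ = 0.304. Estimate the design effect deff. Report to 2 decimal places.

deff = 1 + (41 − 1)·0.304 = 1 + 12.16 = 13.16.

13.16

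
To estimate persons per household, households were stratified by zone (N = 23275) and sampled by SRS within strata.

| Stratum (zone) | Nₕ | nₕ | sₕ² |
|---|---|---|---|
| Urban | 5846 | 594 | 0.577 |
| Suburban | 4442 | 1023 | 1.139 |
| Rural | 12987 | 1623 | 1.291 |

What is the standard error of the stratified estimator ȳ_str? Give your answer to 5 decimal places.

Var(ȳ_str) = Σₕ Wₕ²(1 − fₕ)sₕ²/nₕ with Wₕ = Nₕ/N, N = 23275.
Urban: Wₕ = 0.25117078; term = 0.25117078²·(1 − 0.10160794)·0.577/594 = 5.5054588 × 10^-5.
Suburban: Wₕ = 0.19084855; term = 0.19084855²·(1 − 0.23030167)·1.139/1023 = 3.121378 × 10^-5.
Rural: Wₕ = 0.55798067; term = 0.55798067²·(1 − 0.12497112)·1.291/1623 = 2.1670474 × 10^-4.
Sum = 3.0297311 × 10^-4.
SE = √(3.0297311 × 10^-4) = 0.01741.

0.01741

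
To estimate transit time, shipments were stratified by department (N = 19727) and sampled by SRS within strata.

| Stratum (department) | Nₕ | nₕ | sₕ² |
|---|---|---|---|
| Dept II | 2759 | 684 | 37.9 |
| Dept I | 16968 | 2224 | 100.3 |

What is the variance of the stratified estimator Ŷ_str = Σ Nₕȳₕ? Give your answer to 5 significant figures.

1.1600 × 10^7

Var(Ŷ_str) = Σₕ Nₕ²(1 − fₕ)sₕ²/nₕ.
Dept II: 2759²·(1 − 684/2759)·37.9/684 = 317214.41.
Dept I: 16968²·(1 − 2224/16968)·100.3/2224 = 1.1282676 × 10^7.
Sum = 1.159989 × 10^7.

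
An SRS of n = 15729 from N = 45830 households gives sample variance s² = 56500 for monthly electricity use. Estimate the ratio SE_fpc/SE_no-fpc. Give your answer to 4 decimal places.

f = n/N = 15729/45830 = 0.34320314.
SE_no-fpc = √(s²/n) = 1.8952813; SE_fpc = √((1−f)s²/n) = 1.5359929.
Ratio = √(1−f) = 0.81043005.

0.8104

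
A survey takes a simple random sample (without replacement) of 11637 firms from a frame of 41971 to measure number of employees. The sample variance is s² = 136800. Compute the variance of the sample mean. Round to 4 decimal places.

8.4962

Under SRS without replacement, Var(ȳ) = (1 − f)·s²/n with f = n/N = 11637/41971 = 0.27726287.
Var(ȳ) = (1 − 0.27726287)·136800/11637 = 0.72273713·11.755607 = 8.4962137.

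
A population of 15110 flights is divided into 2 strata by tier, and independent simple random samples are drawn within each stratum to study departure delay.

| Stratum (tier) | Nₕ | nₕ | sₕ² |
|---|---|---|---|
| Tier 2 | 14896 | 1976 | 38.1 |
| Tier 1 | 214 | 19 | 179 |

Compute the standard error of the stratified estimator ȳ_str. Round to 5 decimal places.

Var(ȳ_str) = Σₕ Wₕ²(1 − fₕ)sₕ²/nₕ with Wₕ = Nₕ/N, N = 15110.
Tier 2: Wₕ = 0.98583719; term = 0.98583719²·(1 − 0.13265306)·38.1/1976 = 0.01625329.
Tier 1: Wₕ = 0.01416281; term = 0.01416281²·(1 − 0.08878505)·179/19 = 0.0017219435.
Sum = 0.017975234.
SE = √(0.017975234) = 0.13407.

0.13407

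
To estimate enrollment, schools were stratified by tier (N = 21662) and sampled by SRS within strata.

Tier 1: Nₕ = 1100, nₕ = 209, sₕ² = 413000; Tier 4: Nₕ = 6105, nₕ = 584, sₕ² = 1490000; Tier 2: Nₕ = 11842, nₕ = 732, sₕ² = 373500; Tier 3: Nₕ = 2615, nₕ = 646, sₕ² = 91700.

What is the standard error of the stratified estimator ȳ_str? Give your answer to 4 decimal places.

18.2212

Var(ȳ_str) = Σₕ Wₕ²(1 − fₕ)sₕ²/nₕ with Wₕ = Nₕ/N, N = 21662.
Tier 1: Wₕ = 0.05078017; term = 0.05078017²·(1 − 0.19000000)·413000/209 = 4.1274047.
Tier 4: Wₕ = 0.28182993; term = 0.28182993²·(1 − 0.09565930)·1490000/584 = 183.26509.
Tier 2: Wₕ = 0.54667159; term = 0.54667159²·(1 − 0.06181388)·373500/732 = 143.06109.
Tier 3: Wₕ = 0.12071831; term = 0.12071831²·(1 − 0.24703633)·91700/646 = 1.5576043.
Sum = 332.01119.
SE = √(332.01119) = 18.2212.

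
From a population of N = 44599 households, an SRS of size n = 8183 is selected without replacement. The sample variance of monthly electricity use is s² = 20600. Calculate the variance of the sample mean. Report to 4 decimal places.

2.0555

Under SRS without replacement, Var(ȳ) = (1 − f)·s²/n with f = n/N = 8183/44599 = 0.18347945.
Var(ȳ) = (1 − 0.18347945)·20600/8183 = 0.81652055·2.5174142 = 2.0555204.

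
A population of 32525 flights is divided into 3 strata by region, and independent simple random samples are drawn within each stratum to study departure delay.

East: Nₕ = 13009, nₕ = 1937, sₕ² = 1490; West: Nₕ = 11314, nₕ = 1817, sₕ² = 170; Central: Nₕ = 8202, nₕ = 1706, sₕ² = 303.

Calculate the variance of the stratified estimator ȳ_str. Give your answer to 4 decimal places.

Var(ȳ_str) = Σₕ Wₕ²(1 − fₕ)sₕ²/nₕ with Wₕ = Nₕ/N, N = 32525.
East: Wₕ = 0.39996925; term = 0.39996925²·(1 − 0.14889692)·1490/1937 = 0.10473505.
West: Wₕ = 0.34785550; term = 0.34785550²·(1 − 0.16059749)·170/1817 = 0.0095030277.
Central: Wₕ = 0.25217525; term = 0.25217525²·(1 − 0.20799805)·303/1706 = 0.0089452972.
Sum = 0.12318337.

0.1232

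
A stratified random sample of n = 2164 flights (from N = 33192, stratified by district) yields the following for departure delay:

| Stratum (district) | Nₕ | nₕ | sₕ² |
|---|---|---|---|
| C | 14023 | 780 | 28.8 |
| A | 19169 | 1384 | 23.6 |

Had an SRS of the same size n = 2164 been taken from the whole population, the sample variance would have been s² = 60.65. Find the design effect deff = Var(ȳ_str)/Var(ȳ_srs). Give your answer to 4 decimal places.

Var(ȳ_str) = Σ Wₕ²(1−fₕ)sₕ²/nₕ with Wₕ = Nₕ/33192:
  C: (14023/33192)²·(1−780/14023)·28.8/780 = 0.0062238391
  A: (19169/33192)²·(1−1384/19169)·23.6/1384 = 0.0052766999
  → Var(ȳ_str) = 0.011500539.
Var(ȳ_srs) = (1 − 2164/33192)·60.65/2164 = 0.026199555.
deff = 0.011500539 / 0.026199555 = 0.4390.

0.4390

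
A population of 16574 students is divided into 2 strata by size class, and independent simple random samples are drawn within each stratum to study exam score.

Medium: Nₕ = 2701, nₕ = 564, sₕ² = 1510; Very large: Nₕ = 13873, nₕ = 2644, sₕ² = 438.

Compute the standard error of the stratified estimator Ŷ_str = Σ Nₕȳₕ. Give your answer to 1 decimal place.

6423.4

Var(Ŷ_str) = Σₕ Nₕ²(1 − fₕ)sₕ²/nₕ.
Medium: 2701²·(1 − 564/2701)·1510/564 = 1.5453503 × 10^7.
Very large: 13873²·(1 − 2644/13873)·438/2644 = 2.5806204 × 10^7.
Sum = 4.1259707 × 10^7.
SE = √(4.1259707 × 10^7) = 6423.4.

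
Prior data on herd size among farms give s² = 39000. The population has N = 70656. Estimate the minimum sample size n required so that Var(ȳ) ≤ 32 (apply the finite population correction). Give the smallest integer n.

1199

Without fpc, n₀ = s²/D = 39000/32 = 1218.7500.
With fpc, (1 − n/N)·s²/n ≤ D requires n ≥ n₀/(1 + n₀/N) = 1218.7500/(1 + 1218.7500/70656) = 1198.0842.
Rounding up, n = 1199.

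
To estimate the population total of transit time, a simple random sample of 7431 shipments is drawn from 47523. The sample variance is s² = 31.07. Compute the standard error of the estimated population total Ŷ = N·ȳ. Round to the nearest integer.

Var(Ŷ) = N²·Var(ȳ) = N²·(1 − n/N)·s²/n.
f = 7431/47523 = 0.15636639; Var(ȳ) = 0.84363361·31.07/7431 = 0.0035273444.
Var(Ŷ) = 47523² · 0.0035273444 = 7.9662799 × 10^6.
SE(Ŷ) = √(7.9662799 × 10^6) = 2822.

2822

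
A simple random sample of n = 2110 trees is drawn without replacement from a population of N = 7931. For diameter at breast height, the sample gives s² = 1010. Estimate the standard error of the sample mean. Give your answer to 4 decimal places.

0.5927

Under SRS without replacement, Var(ȳ) = (1 − f)·s²/n with f = n/N = 2110/7931 = 0.26604463.
Var(ȳ) = (1 − 0.26604463)·1010/2110 = 0.73395537·0.47867299 = 0.35132461.
SE(ȳ) = √(0.35132461) = 0.5927.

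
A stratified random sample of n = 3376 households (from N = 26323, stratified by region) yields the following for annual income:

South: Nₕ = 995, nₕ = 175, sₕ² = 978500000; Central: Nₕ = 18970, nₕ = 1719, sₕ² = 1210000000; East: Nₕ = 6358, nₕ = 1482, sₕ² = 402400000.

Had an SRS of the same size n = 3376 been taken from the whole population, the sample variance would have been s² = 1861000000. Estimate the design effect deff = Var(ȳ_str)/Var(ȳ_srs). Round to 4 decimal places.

Var(ȳ_str) = Σ Wₕ²(1−fₕ)sₕ²/nₕ with Wₕ = Nₕ/26323:
  South: (995/26323)²·(1−175/995)·978500000/175 = 6583.9867
  Central: (18970/26323)²·(1−1719/18970)·1210000000/1719 = 332445.4
  East: (6358/26323)²·(1−1482/6358)·402400000/1482 = 12148.516
  → Var(ȳ_str) = 351177.9.
Var(ȳ_srs) = (1 − 3376/26323)·1861000000/3376 = 480545.45.
deff = 351177.9 / 480545.45 = 0.7308.

0.7308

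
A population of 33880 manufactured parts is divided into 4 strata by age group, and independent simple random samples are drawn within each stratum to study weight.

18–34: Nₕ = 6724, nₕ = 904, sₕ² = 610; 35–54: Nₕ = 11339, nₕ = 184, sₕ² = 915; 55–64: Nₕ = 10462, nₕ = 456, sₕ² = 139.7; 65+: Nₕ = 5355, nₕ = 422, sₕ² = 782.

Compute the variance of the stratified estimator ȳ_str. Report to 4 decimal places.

Var(ȳ_str) = Σₕ Wₕ²(1 − fₕ)sₕ²/nₕ with Wₕ = Nₕ/N, N = 33880.
18–34: Wₕ = 0.19846517; term = 0.19846517²·(1 − 0.13444378)·610/904 = 0.023005162.
35–54: Wₕ = 0.33468123; term = 0.33468123²·(1 − 0.01622718)·915/184 = 0.54797507.
55–64: Wₕ = 0.30879575; term = 0.30879575²·(1 − 0.04358631)·139.7/456 = 0.027939587.
65+: Wₕ = 0.15805785; term = 0.15805785²·(1 − 0.07880486)·782/422 = 0.042645979.
Sum = 0.6415658.

0.6416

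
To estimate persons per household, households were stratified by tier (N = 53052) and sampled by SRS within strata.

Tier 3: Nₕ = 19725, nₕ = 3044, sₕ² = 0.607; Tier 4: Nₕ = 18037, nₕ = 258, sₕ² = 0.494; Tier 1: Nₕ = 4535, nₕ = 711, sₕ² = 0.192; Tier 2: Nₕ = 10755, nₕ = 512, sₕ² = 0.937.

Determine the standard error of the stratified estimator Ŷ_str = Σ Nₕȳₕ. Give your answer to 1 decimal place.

941.2

Var(Ŷ_str) = Σₕ Nₕ²(1 − fₕ)sₕ²/nₕ.
Tier 3: 19725²·(1 − 3044/19725)·0.607/3044 = 65611.979.
Tier 4: 18037²·(1 − 258/18037)·0.494/258 = 614014.85.
Tier 1: 4535²·(1 − 711/4535)·0.192/711 = 4683.0285.
Tier 2: 10755²·(1 − 512/10755)·0.937/512 = 201607.75.
Sum = 885917.61.
SE = √(885917.61) = 941.2.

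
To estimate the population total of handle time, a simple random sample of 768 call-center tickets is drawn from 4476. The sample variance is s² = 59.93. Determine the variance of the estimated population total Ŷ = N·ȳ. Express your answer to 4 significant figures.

1.295 × 10^6

Var(Ŷ) = N²·Var(ȳ) = N²·(1 − n/N)·s²/n.
f = 768/4476 = 0.17158177; Var(ȳ) = 0.82841823·59.93/768 = 0.064644667.
Var(Ŷ) = 4476² · 0.064644667 = 1.2951285 × 10^6.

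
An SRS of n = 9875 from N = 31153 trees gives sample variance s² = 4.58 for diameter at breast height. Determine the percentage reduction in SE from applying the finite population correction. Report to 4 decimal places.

f = n/N = 9875/31153 = 0.31698392.
SE_no-fpc = √(s²/n) = 0.021535958; SE_fpc = √((1−f)s²/n) = 0.017798346.
Ratio = √(1−f) = 0.82644787. Reduction = 100·(1 − 0.82644787) = 17.3552%.

17.3552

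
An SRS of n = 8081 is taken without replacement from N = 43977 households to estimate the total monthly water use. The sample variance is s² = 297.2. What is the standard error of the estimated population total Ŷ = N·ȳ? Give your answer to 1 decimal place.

Var(Ŷ) = N²·Var(ȳ) = N²·(1 − n/N)·s²/n.
f = 8081/43977 = 0.18375514; Var(ȳ) = 0.81624486·297.2/8081 = 0.030019548.
Var(Ŷ) = 43977² · 0.030019548 = 5.8057101 × 10^7.
SE(Ŷ) = √(5.8057101 × 10^7) = 7619.5.

7619.5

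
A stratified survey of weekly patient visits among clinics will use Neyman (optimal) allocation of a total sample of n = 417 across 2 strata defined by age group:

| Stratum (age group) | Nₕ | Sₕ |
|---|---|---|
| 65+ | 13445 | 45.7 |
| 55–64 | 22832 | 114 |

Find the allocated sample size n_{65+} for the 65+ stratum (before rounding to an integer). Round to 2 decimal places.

Neyman allocation: nₕ = n·NₕSₕ / Σⱼ NⱼSⱼ.
Σ NⱼSⱼ = 13445·45.7 + 22832·114 = 3.2172845 × 10^6.
n_{65+} = 417·13445·45.7 / (3.2172845 × 10^6) = 79.64.

79.64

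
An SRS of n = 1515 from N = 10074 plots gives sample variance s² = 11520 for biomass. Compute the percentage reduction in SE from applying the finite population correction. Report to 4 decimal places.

7.8256

f = n/N = 1515/10074 = 0.15038714.
SE_no-fpc = √(s²/n) = 2.757528; SE_fpc = √((1−f)s²/n) = 2.5417361.
Ratio = √(1−f) = 0.92174447. Reduction = 100·(1 − 0.92174447) = 7.8256%.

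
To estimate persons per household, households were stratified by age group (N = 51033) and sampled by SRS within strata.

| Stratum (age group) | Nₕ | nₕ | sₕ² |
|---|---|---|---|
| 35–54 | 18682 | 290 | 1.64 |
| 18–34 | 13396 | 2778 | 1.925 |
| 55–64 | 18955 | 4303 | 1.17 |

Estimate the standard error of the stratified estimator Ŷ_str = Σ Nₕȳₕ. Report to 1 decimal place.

1455.1

Var(Ŷ_str) = Σₕ Nₕ²(1 − fₕ)sₕ²/nₕ.
35–54: 18682²·(1 − 290/18682)·1.64/290 = 1.9431135 × 10^6.
18–34: 13396²·(1 − 2778/13396)·1.925/2778 = 98563.553.
55–64: 18955²·(1 − 4303/18955)·1.17/4303 = 75515.346.
Sum = 2.1171924 × 10^6.
SE = √(2.1171924 × 10^6) = 1455.1.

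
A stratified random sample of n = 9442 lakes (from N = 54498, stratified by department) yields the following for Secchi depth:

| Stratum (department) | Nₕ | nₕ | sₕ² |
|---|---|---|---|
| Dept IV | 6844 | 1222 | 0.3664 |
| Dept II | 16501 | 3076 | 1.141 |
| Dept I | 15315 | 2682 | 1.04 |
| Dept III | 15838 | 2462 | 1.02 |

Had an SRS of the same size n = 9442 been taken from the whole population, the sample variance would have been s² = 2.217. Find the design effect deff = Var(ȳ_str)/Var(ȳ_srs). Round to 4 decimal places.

Var(ȳ_str) = Σ Wₕ²(1−fₕ)sₕ²/nₕ with Wₕ = Nₕ/54498:
  Dept IV: (6844/54498)²·(1−1222/6844)·0.3664/1222 = 3.8844002 × 10^-6
  Dept II: (16501/54498)²·(1−3076/16501)·1.141/3076 = 2.7667043 × 10^-5
  Dept I: (15315/54498)²·(1−2682/15315)·1.04/2682 = 2.5260209 × 10^-5
  Dept III: (15838/54498)²·(1−2462/15838)·1.02/2462 = 2.9551368 × 10^-5
  → Var(ȳ_str) = 8.636302 × 10^-5.
Var(ȳ_srs) = (1 − 9442/54498)·2.217/9442 = 1.9412156 × 10^-4.
deff = (8.636302 × 10^-5) / (1.9412156 × 10^-4) = 0.4449.

0.4449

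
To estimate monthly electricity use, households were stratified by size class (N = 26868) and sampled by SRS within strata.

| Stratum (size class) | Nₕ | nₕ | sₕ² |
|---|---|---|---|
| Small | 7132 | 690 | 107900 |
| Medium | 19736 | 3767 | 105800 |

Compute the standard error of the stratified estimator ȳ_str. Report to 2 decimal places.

Var(ȳ_str) = Σₕ Wₕ²(1 − fₕ)sₕ²/nₕ with Wₕ = Nₕ/N, N = 26868.
Small: Wₕ = 0.26544588; term = 0.26544588²·(1 − 0.09674706)·107900/690 = 9.9525354.
Medium: Wₕ = 0.73455412; term = 0.73455412²·(1 − 0.19086948)·105800/3767 = 12.261856.
Sum = 22.214391.
SE = √(22.214391) = 4.71.

4.71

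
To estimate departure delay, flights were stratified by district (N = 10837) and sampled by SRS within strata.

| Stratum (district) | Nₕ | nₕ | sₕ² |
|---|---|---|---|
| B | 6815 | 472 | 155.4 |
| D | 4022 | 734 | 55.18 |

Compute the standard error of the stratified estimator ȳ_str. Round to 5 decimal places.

0.36007

Var(ȳ_str) = Σₕ Wₕ²(1 − fₕ)sₕ²/nₕ with Wₕ = Nₕ/N, N = 10837.
B: Wₕ = 0.62886408; term = 0.62886408²·(1 − 0.06925899)·155.4/472 = 0.12118572.
D: Wₕ = 0.37113592; term = 0.37113592²·(1 − 0.18249627)·55.18/734 = 0.0084652807.
Sum = 0.129651.
SE = √(0.129651) = 0.36007.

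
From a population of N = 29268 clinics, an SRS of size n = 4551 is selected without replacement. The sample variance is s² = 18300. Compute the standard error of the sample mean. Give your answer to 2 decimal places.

Under SRS without replacement, Var(ȳ) = (1 − f)·s²/n with f = n/N = 4551/29268 = 0.15549405.
Var(ȳ) = (1 − 0.15549405)·18300/4551 = 0.84450595·4.0210943 = 3.395838.
SE(ȳ) = √(3.395838) = 1.84.

1.84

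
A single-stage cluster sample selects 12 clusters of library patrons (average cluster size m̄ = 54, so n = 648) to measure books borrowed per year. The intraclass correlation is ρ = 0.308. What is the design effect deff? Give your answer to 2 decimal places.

deff = 1 + (54 − 1)·0.308 = 1 + 16.324 = 17.324.

17.32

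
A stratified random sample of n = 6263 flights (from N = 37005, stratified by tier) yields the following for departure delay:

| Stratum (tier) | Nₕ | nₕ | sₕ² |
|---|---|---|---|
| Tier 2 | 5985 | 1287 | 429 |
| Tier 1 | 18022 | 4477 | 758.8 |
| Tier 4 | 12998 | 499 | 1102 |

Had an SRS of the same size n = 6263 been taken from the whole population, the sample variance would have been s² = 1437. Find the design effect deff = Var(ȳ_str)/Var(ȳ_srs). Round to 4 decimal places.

1.5690

Var(ȳ_str) = Σ Wₕ²(1−fₕ)sₕ²/nₕ with Wₕ = Nₕ/37005:
  Tier 2: (5985/37005)²·(1−1287/5985)·429/1287 = 0.0068443955
  Tier 1: (18022/37005)²·(1−4477/18022)·758.8/4477 = 0.030213526
  Tier 4: (12998/37005)²·(1−499/12998)·1102/499 = 0.26200648
  → Var(ȳ_str) = 0.2990644.
Var(ȳ_srs) = (1 − 6263/37005)·1437/6263 = 0.19061017.
deff = 0.2990644 / 0.19061017 = 1.5690.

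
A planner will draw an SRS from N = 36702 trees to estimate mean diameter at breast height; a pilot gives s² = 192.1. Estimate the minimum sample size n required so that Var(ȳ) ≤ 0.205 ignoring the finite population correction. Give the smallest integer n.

Without fpc, n₀ = s²/D = 192.1/0.205 = 937.0732.
Rounding up, n = 938.

938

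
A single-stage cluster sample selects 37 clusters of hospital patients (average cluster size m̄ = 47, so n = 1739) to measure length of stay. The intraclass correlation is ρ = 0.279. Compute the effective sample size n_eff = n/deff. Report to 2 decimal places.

125.70

deff = 1 + (47 − 1)·0.279 = 1 + 12.834 = 13.834.
n_eff = 1739 / 13.834 = 125.70.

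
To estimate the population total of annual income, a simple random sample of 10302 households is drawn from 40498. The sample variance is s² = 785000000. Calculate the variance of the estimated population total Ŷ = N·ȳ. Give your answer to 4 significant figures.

9.318 × 10^13

Var(Ŷ) = N²·Var(ȳ) = N²·(1 − n/N)·s²/n.
f = 10302/40498 = 0.25438293; Var(ȳ) = 0.74561707·785000000/10302 = 56815.123.
Var(Ŷ) = 40498² · 56815.123 = 9.3181802 × 10^13.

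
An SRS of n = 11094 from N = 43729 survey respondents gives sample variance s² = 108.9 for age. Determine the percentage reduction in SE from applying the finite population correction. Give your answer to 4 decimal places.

f = n/N = 11094/43729 = 0.25369892.
SE_no-fpc = √(s²/n) = 0.099076318; SE_fpc = √((1−f)s²/n) = 0.085590762.
Ratio = √(1−f) = 0.86388719. Reduction = 100·(1 − 0.86388719) = 13.6113%.

13.6113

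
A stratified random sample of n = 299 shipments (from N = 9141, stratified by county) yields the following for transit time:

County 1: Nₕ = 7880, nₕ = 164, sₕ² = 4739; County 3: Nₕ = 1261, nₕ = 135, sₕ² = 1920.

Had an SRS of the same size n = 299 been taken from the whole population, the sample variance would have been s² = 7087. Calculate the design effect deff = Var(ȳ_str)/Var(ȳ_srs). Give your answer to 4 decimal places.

0.9277

Var(ȳ_str) = Σ Wₕ²(1−fₕ)sₕ²/nₕ with Wₕ = Nₕ/9141:
  County 1: (7880/9141)²·(1−164/7880)·4739/164 = 21.026834
  County 3: (1261/9141)²·(1−135/1261)·1920/135 = 0.241676
  → Var(ȳ_str) = 21.26851.
Var(ȳ_srs) = (1 − 299/9141)·7087/299 = 22.927043.
deff = 21.26851 / 22.927043 = 0.9277.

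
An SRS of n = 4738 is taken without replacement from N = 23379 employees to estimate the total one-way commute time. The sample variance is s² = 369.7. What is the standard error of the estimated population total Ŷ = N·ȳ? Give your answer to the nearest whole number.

5831

Var(Ŷ) = N²·Var(ȳ) = N²·(1 − n/N)·s²/n.
f = 4738/23379 = 0.20266051; Var(ȳ) = 0.79733949·369.7/4738 = 0.062215367.
Var(Ŷ) = 23379² · 0.062215367 = 3.4005529 × 10^7.
SE(Ŷ) = √(3.4005529 × 10^7) = 5831.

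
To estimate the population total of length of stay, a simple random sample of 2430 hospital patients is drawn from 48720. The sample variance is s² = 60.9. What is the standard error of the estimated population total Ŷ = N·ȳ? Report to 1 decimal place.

Var(Ŷ) = N²·Var(ȳ) = N²·(1 − n/N)·s²/n.
f = 2430/48720 = 0.04987685; Var(ȳ) = 0.95012315·60.9/2430 = 0.023811728.
Var(Ŷ) = 48720² · 0.023811728 = 5.6520432 × 10^7.
SE(Ŷ) = √(5.6520432 × 10^7) = 7518.0.

7518.0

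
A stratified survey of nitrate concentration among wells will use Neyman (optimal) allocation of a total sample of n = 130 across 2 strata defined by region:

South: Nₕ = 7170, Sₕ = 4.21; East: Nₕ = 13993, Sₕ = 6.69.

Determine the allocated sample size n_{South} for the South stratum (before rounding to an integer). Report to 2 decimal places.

Neyman allocation: nₕ = n·NₕSₕ / Σⱼ NⱼSⱼ.
Σ NⱼSⱼ = 7170·4.21 + 13993·6.69 = 123798.87.
n_{South} = 130·7170·4.21 / 123798.87 = 31.70.

31.70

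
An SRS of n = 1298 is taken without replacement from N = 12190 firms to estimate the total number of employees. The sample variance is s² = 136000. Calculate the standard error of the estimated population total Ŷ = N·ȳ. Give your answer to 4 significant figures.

117900

Var(Ŷ) = N²·Var(ȳ) = N²·(1 − n/N)·s²/n.
f = 1298/12190 = 0.10648072; Var(ȳ) = 0.89351928·136000/1298 = 93.619894.
Var(Ŷ) = 12190² · 93.619894 = 1.3911551 × 10^10.
SE(Ŷ) = √(1.3911551 × 10^10) = 117900.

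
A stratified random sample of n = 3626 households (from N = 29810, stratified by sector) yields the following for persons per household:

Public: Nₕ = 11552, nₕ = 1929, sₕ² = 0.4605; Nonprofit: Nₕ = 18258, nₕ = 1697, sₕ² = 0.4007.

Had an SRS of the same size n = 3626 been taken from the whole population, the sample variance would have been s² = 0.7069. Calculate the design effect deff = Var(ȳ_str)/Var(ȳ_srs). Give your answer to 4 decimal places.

Var(ȳ_str) = Σ Wₕ²(1−fₕ)sₕ²/nₕ with Wₕ = Nₕ/29810:
  Public: (11552/29810)²·(1−1929/11552)·0.4605/1929 = 2.9863529 × 10^-5
  Nonprofit: (18258/29810)²·(1−1697/18258)·0.4007/1697 = 8.0343974 × 10^-5
  → Var(ȳ_str) = 1.102075 × 10^-4.
Var(ȳ_srs) = (1 − 3626/29810)·0.7069/3626 = 1.712396 × 10^-4.
deff = (1.102075 × 10^-4) / (1.712396 × 10^-4) = 0.6436.

0.6436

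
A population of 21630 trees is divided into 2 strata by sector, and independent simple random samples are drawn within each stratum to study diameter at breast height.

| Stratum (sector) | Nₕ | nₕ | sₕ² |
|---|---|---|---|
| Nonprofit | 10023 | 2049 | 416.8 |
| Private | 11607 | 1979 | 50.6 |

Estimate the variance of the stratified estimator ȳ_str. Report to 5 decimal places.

0.04086

Var(ȳ_str) = Σₕ Wₕ²(1 − fₕ)sₕ²/nₕ with Wₕ = Nₕ/N, N = 21630.
Nonprofit: Wₕ = 0.46338419; term = 0.46338419²·(1 − 0.20442981)·416.8/2049 = 0.034749349.
Private: Wₕ = 0.53661581; term = 0.53661581²·(1 − 0.17050056)·50.6/1979 = 0.0061072789.
Sum = 0.040856628.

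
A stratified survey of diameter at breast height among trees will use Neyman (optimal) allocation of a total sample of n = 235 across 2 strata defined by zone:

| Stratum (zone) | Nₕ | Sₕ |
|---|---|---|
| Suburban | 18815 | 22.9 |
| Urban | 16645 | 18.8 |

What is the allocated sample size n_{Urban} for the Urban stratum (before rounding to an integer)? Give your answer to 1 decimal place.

98.9

Neyman allocation: nₕ = n·NₕSₕ / Σⱼ NⱼSⱼ.
Σ NⱼSⱼ = 18815·22.9 + 16645·18.8 = 743789.5.
n_{Urban} = 235·16645·18.8 / 743789.5 = 98.9.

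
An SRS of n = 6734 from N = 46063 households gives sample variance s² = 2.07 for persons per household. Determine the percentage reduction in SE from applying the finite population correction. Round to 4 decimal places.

f = n/N = 6734/46063 = 0.14619109.
SE_no-fpc = √(s²/n) = 0.017532693; SE_fpc = √((1−f)s²/n) = 0.01620052.
Ratio = √(1−f) = 0.92401781. Reduction = 100·(1 − 0.92401781) = 7.5982%.

7.5982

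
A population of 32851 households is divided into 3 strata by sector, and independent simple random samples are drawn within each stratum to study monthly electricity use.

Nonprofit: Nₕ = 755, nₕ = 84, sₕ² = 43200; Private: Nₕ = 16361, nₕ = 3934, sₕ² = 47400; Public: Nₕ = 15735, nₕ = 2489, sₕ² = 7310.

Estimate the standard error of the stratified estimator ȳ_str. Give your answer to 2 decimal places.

Var(ȳ_str) = Σₕ Wₕ²(1 − fₕ)sₕ²/nₕ with Wₕ = Nₕ/N, N = 32851.
Nonprofit: Wₕ = 0.02298256; term = 0.02298256²·(1 − 0.11125828)·43200/84 = 0.24142194.
Private: Wₕ = 0.49803659; term = 0.49803659²·(1 − 0.24044985)·47400/3934 = 2.2699848.
Public: Wₕ = 0.47898085; term = 0.47898085²·(1 − 0.15818240)·7310/2489 = 0.5672138.
Sum = 3.0786205.
SE = √(3.0786205) = 1.75.

1.75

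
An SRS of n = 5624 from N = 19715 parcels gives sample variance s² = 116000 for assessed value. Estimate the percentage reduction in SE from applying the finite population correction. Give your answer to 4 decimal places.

15.4580

f = n/N = 5624/19715 = 0.28526503.
SE_no-fpc = √(s²/n) = 4.5415734; SE_fpc = √((1−f)s²/n) = 3.839537.
Ratio = √(1−f) = 0.84542000. Reduction = 100·(1 − 0.84542000) = 15.4580%.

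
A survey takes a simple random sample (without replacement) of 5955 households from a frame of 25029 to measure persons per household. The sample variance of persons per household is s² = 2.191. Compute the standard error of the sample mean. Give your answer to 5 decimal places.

Under SRS without replacement, Var(ȳ) = (1 − f)·s²/n with f = n/N = 5955/25029 = 0.23792401.
Var(ȳ) = (1 − 0.23792401)·2.191/5955 = 0.76207599·3.6792611 × 10^-4 = 2.8038766 × 10^-4.
SE(ȳ) = √(2.8038766 × 10^-4) = 0.01674.

0.01674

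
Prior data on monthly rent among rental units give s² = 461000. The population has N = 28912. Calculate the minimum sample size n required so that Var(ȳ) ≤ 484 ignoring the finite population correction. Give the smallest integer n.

953

Without fpc, n₀ = s²/D = 461000/484 = 952.4793.
Rounding up, n = 953.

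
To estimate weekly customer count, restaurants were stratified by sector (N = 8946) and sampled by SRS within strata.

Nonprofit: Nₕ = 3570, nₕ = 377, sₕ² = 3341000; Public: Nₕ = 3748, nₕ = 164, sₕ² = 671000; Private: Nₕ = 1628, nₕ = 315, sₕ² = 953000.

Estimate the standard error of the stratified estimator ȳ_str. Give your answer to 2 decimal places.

Var(ȳ_str) = Σₕ Wₕ²(1 − fₕ)sₕ²/nₕ with Wₕ = Nₕ/N, N = 8946.
Nonprofit: Wₕ = 0.39906103; term = 0.39906103²·(1 − 0.10560224)·3341000/377 = 1262.2474.
Public: Wₕ = 0.41895819; term = 0.41895819²·(1 − 0.04375667)·671000/164 = 686.73387.
Private: Wₕ = 0.18198077; term = 0.18198077²·(1 − 0.19348894)·953000/315 = 80.806014.
Sum = 2029.7873.
SE = √(2029.7873) = 45.05.

45.05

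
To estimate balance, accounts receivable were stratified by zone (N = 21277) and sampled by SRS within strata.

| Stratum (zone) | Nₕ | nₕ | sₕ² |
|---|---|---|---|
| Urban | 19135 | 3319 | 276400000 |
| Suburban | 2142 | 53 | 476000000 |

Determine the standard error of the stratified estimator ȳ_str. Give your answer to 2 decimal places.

380.06

Var(ȳ_str) = Σₕ Wₕ²(1 − fₕ)sₕ²/nₕ with Wₕ = Nₕ/N, N = 21277.
Urban: Wₕ = 0.89932791; term = 0.89932791²·(1 − 0.17345179)·276400000/3319 = 55671.782.
Suburban: Wₕ = 0.10067209; term = 0.10067209²·(1 − 0.02474323)·476000000/53 = 88770.405.
Sum = 144442.19.
SE = √(144442.19) = 380.06.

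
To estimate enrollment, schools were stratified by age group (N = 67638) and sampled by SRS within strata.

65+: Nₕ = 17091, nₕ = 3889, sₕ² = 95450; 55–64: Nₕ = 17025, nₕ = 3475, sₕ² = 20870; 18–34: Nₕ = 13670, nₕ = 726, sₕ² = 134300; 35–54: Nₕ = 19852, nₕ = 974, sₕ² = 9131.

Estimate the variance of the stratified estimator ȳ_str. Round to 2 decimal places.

9.44

Var(ȳ_str) = Σₕ Wₕ²(1 − fₕ)sₕ²/nₕ with Wₕ = Nₕ/N, N = 67638.
65+: Wₕ = 0.25268340; term = 0.25268340²·(1 − 0.22754666)·95450/3889 = 1.2104969.
55–64: Wₕ = 0.25170762; term = 0.25170762²·(1 − 0.20411160)·20870/3475 = 0.30283951.
18–34: Wₕ = 0.20210533; term = 0.20210533²·(1 − 0.05310900)·134300/726 = 7.1547571.
35–54: Wₕ = 0.29350365; term = 0.29350365²·(1 − 0.04906307)·9131/974 = 0.76795915.
Sum = 9.4360527.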